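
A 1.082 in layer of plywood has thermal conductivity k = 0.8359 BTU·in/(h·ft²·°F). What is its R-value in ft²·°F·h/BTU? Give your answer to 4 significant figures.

1.294 ft²·°F·h/BTU

R = L/k = 1.082/0.8359 = 1.2944 ft²·°F·h/BTU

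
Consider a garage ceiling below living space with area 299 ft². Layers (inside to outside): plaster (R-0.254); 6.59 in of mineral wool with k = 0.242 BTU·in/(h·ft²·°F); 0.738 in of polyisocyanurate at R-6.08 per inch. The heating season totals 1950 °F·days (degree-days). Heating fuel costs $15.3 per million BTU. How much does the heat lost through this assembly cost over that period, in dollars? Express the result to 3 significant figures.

6.70 dollars

6.59/0.242 = 27.23
0.738 × 6.08 = 4.487
R_total = 0.254 + 27.23 + 4.487 = 31.97 ft²·°F·h/BTU
E = A × HDD × 24 / R = 299 × 1950 × 24 / 31.97 = 437700 BTU
Cost = 437700/10⁶ × 15.3 = $6.696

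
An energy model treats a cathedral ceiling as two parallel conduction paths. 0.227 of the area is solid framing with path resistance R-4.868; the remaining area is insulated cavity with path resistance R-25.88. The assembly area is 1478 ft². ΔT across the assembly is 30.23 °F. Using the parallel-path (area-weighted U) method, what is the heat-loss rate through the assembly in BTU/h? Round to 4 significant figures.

U_eff = 0.773/25.88 + 0.227/4.868 = 0.029869 + 0.046631 = 0.0765
R_eff = 1/U_eff = 13.072 ft²·°F·h/BTU
Q = 1478 × 30.23 / 13.072 = 3418 BTU/h

3418 BTU/h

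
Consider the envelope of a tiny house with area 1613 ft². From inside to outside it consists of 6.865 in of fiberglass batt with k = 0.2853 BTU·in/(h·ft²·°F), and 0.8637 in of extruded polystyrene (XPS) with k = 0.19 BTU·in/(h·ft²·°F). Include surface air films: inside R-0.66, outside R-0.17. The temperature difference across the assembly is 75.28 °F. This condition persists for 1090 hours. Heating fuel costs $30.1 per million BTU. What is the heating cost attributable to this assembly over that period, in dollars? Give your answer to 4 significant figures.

135.3 dollars

6.865/0.2853 = 24.062
0.8637/0.19 = 4.5458
R_total = 0.66 + 24.062 + 4.5458 + 0.17 = 29.438 ft²·°F·h/BTU
Q = 1613 × 75.28 / 29.438 = 4124.8 BTU/h
E = 4124.8 × 1090 = 4496000 BTU
Cost = 4496000/10⁶ × 30.1 = $135.33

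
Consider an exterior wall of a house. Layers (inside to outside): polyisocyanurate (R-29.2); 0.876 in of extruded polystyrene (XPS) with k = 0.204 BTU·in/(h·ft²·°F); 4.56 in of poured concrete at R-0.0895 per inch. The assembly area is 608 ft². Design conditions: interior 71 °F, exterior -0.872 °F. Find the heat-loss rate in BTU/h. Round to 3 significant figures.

1290 BTU/h

0.876/0.204 = 4.294
4.56 × 0.0895 = 0.4081
R_total = 29.2 + 4.294 + 0.4081 = 33.9 ft²·°F·h/BTU
Q = A·ΔT/R = 608 × (71 − (-0.872)) / 33.9 = 1289 BTU/h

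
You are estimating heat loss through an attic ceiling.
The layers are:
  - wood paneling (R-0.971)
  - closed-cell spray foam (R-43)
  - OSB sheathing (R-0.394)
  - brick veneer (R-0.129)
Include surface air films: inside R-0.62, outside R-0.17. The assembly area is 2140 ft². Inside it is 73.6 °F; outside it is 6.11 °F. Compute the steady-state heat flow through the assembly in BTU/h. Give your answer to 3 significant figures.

3190 BTU/h

R_total = 0.62 + 0.971 + 43 + 0.394 + 0.129 + 0.17 = 45.28 ft²·°F·h/BTU
Q = A·ΔT/R = 2140 × (73.6 − 6.11) / 45.28 = 3189 BTU/h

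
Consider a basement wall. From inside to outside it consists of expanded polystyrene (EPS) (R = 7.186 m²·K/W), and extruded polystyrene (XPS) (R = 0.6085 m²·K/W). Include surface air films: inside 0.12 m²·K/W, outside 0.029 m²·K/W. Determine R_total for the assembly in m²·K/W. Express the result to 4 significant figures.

R_total = 0.12 + 7.186 + 0.6085 + 0.029 = 7.9435 m²·K/W

7.944 m²·K/W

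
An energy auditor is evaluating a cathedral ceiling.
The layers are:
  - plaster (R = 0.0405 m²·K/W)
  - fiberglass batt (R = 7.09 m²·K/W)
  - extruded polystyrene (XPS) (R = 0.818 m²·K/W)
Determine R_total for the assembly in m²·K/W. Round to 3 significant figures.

R_total = 0.0405 + 7.09 + 0.818 = 7.949 m²·K/W

7.95 m²·K/W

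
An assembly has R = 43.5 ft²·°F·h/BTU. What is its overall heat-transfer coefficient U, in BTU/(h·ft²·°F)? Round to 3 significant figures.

U = 1/R = 1/43.5 = 0.02299

0.0230 BTU/(h·ft²·°F)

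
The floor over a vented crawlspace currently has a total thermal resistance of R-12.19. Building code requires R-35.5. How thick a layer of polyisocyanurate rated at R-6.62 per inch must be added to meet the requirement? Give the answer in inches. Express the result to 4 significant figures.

3.521 in

ΔR = 35.5 − 12.19 = 23.31 ft²·°F·h/BTU
L = ΔR / (R/in) = 23.31/6.62 = 3.5211 in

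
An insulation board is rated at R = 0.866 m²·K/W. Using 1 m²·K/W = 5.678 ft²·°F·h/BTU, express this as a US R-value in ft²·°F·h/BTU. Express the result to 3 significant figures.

R_US = 0.866 × 5.678 = 4.917

4.92 ft²·°F·h/BTU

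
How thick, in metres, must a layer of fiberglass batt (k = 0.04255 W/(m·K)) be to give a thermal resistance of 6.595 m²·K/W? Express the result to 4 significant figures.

0.2806 m

L = R·k = 6.595 × 0.04255 = 0.28062 m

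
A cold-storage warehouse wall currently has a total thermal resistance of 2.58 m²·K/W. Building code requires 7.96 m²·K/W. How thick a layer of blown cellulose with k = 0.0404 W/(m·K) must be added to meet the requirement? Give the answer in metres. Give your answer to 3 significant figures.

ΔR = 7.96 − 2.58 = 5.38 m²·K/W
L = ΔR × k = 5.38 × 0.0404 = 0.2174 m

0.217 m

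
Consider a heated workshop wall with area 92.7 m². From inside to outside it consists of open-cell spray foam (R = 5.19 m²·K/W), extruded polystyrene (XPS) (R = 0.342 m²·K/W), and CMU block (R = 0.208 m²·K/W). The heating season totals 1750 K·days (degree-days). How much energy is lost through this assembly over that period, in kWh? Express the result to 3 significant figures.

R_total = 5.19 + 0.342 + 0.208 = 5.74 m²·K/W
E = A × HDD × 24 / R / 1000 = 92.7 × 1750 × 24 / 5.74 / 1000 = 678.3 kWh

678 kWh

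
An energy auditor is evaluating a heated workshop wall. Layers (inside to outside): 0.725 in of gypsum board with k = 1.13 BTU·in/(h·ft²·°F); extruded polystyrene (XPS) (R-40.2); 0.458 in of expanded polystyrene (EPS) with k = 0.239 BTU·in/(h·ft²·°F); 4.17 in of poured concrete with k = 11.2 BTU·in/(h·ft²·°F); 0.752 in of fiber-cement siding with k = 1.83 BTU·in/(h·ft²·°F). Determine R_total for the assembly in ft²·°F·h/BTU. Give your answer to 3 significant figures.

0.725/1.13 = 0.6416
0.458/0.239 = 1.916
4.17/11.2 = 0.3723
0.752/1.83 = 0.4109
R_total = 0.6416 + 40.2 + 1.916 + 0.3723 + 0.4109 = 43.54 ft²·°F·h/BTU

43.5 ft²·°F·h/BTU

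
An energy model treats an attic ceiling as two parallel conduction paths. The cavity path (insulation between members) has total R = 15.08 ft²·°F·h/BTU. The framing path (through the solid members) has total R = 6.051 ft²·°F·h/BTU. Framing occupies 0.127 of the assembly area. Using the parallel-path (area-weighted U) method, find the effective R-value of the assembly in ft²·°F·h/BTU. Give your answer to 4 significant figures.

U_eff = 0.873/15.08 + 0.127/6.051 = 0.057891 + 0.020988 = 0.07888
R_eff = 1/U_eff = 12.678 ft²·°F·h/BTU

12.68 ft²·°F·h/BTU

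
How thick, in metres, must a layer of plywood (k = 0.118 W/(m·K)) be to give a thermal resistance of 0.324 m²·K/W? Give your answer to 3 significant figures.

L = R·k = 0.324 × 0.118 = 0.03823 m

0.0382 m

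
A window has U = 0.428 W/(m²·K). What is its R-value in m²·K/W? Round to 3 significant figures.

R = 1/U = 1/0.428 = 2.336

2.34 m²·K/W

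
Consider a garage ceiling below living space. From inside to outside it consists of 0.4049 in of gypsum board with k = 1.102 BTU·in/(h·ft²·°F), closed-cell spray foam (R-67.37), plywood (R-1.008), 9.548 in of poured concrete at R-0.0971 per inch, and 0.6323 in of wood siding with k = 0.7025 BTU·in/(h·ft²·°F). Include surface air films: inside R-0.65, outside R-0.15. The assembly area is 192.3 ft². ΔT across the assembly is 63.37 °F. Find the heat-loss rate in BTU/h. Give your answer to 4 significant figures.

170.7 BTU/h

0.4049/1.102 = 0.36742
9.548 × 0.0971 = 0.92711
0.6323/0.7025 = 0.90007
R_total = 0.65 + 0.36742 + 67.37 + 1.008 + 0.92711 + 0.90007 + 0.15 = 71.373 ft²·°F·h/BTU
Q = A·ΔT/R = 192.3 × 63.37 / 71.373 = 170.74 BTU/h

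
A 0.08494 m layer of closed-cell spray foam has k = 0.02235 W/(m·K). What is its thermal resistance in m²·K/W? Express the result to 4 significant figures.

3.800 m²·K/W

R = L/k = 0.08494/0.02235 = 3.8004 m²·K/W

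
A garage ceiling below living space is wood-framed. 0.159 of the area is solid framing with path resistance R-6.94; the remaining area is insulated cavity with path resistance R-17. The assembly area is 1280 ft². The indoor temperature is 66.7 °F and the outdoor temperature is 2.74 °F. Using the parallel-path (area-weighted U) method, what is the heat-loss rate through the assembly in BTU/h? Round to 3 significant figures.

5930 BTU/h

U_eff = 0.841/17 + 0.159/6.94 = 0.04947 + 0.02291 = 0.07238
R_eff = 1/U_eff = 13.82 ft²·°F·h/BTU
Q = 1280 × (66.7 − 2.74) / 13.82 = 5926 BTU/h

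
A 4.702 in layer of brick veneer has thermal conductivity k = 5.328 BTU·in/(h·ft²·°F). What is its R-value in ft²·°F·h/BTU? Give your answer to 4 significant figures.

R = L/k = 4.702/5.328 = 0.88251 ft²·°F·h/BTU

0.8825 ft²·°F·h/BTU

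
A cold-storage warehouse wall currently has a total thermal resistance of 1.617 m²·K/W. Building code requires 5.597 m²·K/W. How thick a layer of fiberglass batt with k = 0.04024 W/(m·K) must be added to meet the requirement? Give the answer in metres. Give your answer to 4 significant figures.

ΔR = 5.597 − 1.617 = 3.98 m²·K/W
L = ΔR × k = 3.98 × 0.04024 = 0.16016 m

0.1602 m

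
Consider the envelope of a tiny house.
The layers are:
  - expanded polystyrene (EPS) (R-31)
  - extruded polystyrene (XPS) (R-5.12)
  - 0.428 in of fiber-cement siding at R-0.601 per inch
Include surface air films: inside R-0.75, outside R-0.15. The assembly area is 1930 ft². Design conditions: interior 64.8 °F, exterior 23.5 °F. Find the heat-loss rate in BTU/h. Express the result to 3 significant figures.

0.428 × 0.601 = 0.2572
R_total = 0.75 + 31 + 5.12 + 0.2572 + 0.15 = 37.28 ft²·°F·h/BTU
Q = A·ΔT/R = 1930 × (64.8 − 23.5) / 37.28 = 2138 BTU/h

2140 BTU/h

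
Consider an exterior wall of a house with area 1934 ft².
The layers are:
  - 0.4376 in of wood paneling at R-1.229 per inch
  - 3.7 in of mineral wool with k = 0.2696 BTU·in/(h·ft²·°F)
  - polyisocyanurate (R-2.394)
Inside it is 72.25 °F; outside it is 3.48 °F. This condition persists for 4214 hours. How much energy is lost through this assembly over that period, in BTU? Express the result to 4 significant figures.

0.4376 × 1.229 = 0.53781
3.7/0.2696 = 13.724
R_total = 0.53781 + 13.724 + 2.394 = 16.656 ft²·°F·h/BTU
Q = 1934 × (72.25 − 3.48) / 16.656 = 7985.3 BTU/h
E = 7985.3 × 4214 = 33650000 BTU

33650000 BTU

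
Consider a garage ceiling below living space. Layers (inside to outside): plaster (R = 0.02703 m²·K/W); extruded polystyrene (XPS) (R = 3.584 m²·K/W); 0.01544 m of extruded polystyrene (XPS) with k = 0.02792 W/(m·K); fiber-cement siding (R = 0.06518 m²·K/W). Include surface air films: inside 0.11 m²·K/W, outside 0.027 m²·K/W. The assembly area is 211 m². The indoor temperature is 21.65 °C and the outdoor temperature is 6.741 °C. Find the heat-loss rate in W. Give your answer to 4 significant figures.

720.5 W

0.01544/0.02792 = 0.55301
R_total = 0.11 + 0.02703 + 3.584 + 0.55301 + 0.06518 + 0.027 = 4.3662 m²·K/W
Q = A·ΔT/R = 211 × (21.65 − 6.741) / 4.3662 = 720.49 W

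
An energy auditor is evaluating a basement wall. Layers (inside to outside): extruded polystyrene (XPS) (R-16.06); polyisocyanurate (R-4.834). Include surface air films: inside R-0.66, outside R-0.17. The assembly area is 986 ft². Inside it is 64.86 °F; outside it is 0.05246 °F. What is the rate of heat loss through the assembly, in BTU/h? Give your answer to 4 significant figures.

R_total = 0.66 + 16.06 + 4.834 + 0.17 = 21.724 ft²·°F·h/BTU
Q = A·ΔT/R = 986 × (64.86 − 0.05246) / 21.724 = 2941.5 BTU/h

2941 BTU/h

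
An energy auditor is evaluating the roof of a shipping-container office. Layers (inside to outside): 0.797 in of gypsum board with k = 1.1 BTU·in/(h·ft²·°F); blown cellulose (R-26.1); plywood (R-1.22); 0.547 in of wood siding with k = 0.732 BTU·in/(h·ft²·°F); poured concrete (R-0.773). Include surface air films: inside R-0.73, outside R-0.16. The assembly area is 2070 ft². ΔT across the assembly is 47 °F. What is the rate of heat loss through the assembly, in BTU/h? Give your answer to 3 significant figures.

3190 BTU/h

0.797/1.1 = 0.7245
0.547/0.732 = 0.7473
R_total = 0.73 + 0.7245 + 26.1 + 1.22 + 0.7473 + 0.773 + 0.16 = 30.45 ft²·°F·h/BTU
Q = A·ΔT/R = 2070 × 47 / 30.45 = 3195 BTU/h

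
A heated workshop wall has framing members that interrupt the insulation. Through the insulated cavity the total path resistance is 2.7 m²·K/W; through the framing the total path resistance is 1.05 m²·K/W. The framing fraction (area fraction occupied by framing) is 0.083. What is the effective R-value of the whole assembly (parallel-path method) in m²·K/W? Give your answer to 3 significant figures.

2.39 m²·K/W

U_eff = 0.917/2.7 + 0.083/1.05 = 0.3396 + 0.07905 = 0.4187
R_eff = 1/U_eff = 2.388 m²·K/W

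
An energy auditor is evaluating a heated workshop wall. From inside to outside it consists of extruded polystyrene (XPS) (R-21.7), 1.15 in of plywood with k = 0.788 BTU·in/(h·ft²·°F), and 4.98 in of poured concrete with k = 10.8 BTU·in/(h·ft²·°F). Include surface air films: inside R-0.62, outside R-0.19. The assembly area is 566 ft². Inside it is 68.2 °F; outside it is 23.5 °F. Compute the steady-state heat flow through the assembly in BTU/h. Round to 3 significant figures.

1.15/0.788 = 1.459
4.98/10.8 = 0.4611
R_total = 0.62 + 21.7 + 1.459 + 0.4611 + 0.19 = 24.43 ft²·°F·h/BTU
Q = A·ΔT/R = 566 × (68.2 − 23.5) / 24.43 = 1036 BTU/h

1040 BTU/h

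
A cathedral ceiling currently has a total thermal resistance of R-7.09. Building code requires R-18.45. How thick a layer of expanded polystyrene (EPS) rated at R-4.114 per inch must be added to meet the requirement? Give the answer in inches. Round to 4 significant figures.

2.761 in

ΔR = 18.45 − 7.09 = 11.36 ft²·°F·h/BTU
L = ΔR / (R/in) = 11.36/4.114 = 2.7613 in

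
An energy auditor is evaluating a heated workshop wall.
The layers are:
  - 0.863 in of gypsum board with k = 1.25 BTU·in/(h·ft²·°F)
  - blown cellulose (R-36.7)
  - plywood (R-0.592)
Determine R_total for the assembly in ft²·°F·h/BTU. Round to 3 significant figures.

0.863/1.25 = 0.6904
R_total = 0.6904 + 36.7 + 0.592 = 37.98 ft²·°F·h/BTU

38.0 ft²·°F·h/BTU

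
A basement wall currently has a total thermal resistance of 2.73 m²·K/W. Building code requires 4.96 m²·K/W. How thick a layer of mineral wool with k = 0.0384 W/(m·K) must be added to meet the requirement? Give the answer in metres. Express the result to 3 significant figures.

ΔR = 4.96 − 2.73 = 2.23 m²·K/W
L = ΔR × k = 2.23 × 0.0384 = 0.08563 m

0.0856 m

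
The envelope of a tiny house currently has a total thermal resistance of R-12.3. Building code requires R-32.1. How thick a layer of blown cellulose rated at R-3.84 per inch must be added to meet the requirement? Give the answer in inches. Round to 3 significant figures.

5.16 in

ΔR = 32.1 − 12.3 = 19.8 ft²·°F·h/BTU
L = ΔR / (R/in) = 19.8/3.84 = 5.156 in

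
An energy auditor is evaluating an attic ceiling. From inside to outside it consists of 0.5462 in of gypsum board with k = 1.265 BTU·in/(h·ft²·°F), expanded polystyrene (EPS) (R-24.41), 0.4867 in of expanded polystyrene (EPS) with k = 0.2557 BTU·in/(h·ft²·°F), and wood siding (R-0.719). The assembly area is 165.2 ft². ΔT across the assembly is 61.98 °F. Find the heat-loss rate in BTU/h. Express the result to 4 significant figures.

372.8 BTU/h

0.5462/1.265 = 0.43178
0.4867/0.2557 = 1.9034
R_total = 0.43178 + 24.41 + 1.9034 + 0.719 = 27.464 ft²·°F·h/BTU
Q = A·ΔT/R = 165.2 × 61.98 / 27.464 = 372.82 BTU/h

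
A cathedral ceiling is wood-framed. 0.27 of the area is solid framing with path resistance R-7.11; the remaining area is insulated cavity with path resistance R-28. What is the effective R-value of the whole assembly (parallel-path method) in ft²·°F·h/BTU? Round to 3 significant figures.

15.6 ft²·°F·h/BTU

U_eff = 0.73/28 + 0.27/7.11 = 0.02607 + 0.03797 = 0.06405
R_eff = 1/U_eff = 15.61 ft²·°F·h/BTU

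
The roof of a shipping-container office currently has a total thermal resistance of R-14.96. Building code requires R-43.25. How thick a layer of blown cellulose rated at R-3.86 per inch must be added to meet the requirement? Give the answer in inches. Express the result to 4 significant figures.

ΔR = 43.25 − 14.96 = 28.29 ft²·°F·h/BTU
L = ΔR / (R/in) = 28.29/3.86 = 7.329 in

7.329 in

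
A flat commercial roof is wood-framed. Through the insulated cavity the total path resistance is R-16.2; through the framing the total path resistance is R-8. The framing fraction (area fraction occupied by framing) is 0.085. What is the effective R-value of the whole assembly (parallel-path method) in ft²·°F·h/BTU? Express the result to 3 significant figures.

14.9 ft²·°F·h/BTU

U_eff = 0.915/16.2 + 0.085/8 = 0.05648 + 0.01063 = 0.06711
R_eff = 1/U_eff = 14.9 ft²·°F·h/BTU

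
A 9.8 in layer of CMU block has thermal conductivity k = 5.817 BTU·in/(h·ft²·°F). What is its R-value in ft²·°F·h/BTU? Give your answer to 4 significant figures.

R = L/k = 9.8/5.817 = 1.6847 ft²·°F·h/BTU

1.685 ft²·°F·h/BTU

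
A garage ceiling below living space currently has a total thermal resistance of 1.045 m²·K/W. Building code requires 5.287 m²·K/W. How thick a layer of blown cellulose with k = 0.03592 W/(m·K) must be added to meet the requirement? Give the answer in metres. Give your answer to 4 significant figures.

ΔR = 5.287 − 1.045 = 4.242 m²·K/W
L = ΔR × k = 4.242 × 0.03592 = 0.15237 m

0.1524 m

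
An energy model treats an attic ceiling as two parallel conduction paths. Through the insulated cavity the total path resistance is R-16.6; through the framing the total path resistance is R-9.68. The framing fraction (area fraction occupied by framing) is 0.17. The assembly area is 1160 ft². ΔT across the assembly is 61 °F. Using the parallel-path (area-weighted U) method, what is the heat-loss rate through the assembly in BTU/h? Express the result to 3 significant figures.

4780 BTU/h

U_eff = 0.83/16.6 + 0.17/9.68 = 0.05 + 0.01756 = 0.06756
R_eff = 1/U_eff = 14.8 ft²·°F·h/BTU
Q = 1160 × 61 / 14.8 = 4781 BTU/h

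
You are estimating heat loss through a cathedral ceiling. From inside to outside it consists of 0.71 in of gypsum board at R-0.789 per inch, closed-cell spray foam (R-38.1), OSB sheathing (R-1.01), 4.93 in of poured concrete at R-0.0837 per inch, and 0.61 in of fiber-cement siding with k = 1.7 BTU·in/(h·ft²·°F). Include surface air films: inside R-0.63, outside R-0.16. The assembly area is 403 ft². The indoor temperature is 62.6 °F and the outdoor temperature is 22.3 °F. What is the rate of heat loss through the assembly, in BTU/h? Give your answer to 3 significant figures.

0.71 × 0.789 = 0.5602
4.93 × 0.0837 = 0.4126
0.61/1.7 = 0.3588
R_total = 0.63 + 0.5602 + 38.1 + 1.01 + 0.4126 + 0.3588 + 0.16 = 41.23 ft²·°F·h/BTU
Q = A·ΔT/R = 403 × (62.6 − 22.3) / 41.23 = 393.9 BTU/h

394 BTU/h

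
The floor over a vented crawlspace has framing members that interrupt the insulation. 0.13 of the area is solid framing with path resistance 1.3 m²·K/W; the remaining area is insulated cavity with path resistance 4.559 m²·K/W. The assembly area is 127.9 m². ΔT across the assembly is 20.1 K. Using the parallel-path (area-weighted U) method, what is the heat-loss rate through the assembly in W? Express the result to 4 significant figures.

U_eff = 0.87/4.559 + 0.13/1.3 = 0.19083 + 0.1 = 0.29083
R_eff = 1/U_eff = 3.4384 m²·K/W
Q = 127.9 × 20.1 / 3.4384 = 747.67 W

747.7 W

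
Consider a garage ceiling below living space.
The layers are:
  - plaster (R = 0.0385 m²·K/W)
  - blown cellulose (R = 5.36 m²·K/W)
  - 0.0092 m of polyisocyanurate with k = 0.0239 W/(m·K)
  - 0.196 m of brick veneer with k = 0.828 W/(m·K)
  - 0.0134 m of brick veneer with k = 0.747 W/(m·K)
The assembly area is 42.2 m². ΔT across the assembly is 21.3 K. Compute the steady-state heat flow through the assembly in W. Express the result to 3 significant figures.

149 W

0.0092/0.0239 = 0.3849
0.196/0.828 = 0.2367
0.0134/0.747 = 0.01794
R_total = 0.0385 + 5.36 + 0.3849 + 0.2367 + 0.01794 = 6.038 m²·K/W
Q = A·ΔT/R = 42.2 × 21.3 / 6.038 = 148.9 W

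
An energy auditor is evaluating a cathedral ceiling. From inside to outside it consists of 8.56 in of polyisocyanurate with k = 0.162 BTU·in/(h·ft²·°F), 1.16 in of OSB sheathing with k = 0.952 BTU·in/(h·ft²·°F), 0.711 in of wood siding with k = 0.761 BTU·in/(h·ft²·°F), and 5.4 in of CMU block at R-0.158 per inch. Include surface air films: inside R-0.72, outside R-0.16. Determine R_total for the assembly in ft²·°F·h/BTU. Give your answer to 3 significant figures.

8.56/0.162 = 52.84
1.16/0.952 = 1.218
0.711/0.761 = 0.9343
5.4 × 0.158 = 0.8532
R_total = 0.72 + 52.84 + 1.218 + 0.9343 + 0.8532 + 0.16 = 56.73 ft²·°F·h/BTU

56.7 ft²·°F·h/BTU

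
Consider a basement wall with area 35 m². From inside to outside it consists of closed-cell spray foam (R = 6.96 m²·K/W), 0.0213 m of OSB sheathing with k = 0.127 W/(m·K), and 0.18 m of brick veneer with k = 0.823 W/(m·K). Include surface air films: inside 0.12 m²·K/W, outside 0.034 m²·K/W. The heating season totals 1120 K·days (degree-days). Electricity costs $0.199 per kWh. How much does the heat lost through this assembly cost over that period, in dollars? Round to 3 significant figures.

0.0213/0.127 = 0.1677
0.18/0.823 = 0.2187
R_total = 0.12 + 6.96 + 0.1677 + 0.2187 + 0.034 = 7.5 m²·K/W
E = A × HDD × 24 / R / 1000 = 35 × 1120 × 24 / 7.5 / 1000 = 125.4 kWh
Cost = 125.4 × 0.199 = $24.96

25.0 dollars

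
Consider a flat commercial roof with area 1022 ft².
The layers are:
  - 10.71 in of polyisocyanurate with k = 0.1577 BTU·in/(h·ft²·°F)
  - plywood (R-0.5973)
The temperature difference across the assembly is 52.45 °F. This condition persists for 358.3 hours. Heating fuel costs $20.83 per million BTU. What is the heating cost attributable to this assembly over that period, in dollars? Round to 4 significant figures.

5.839 dollars

10.71/0.1577 = 67.914
R_total = 67.914 + 0.5973 = 68.511 ft²·°F·h/BTU
Q = 1022 × 52.45 / 68.511 = 782.41 BTU/h
E = 782.41 × 358.3 = 280340 BTU
Cost = 280340/10⁶ × 20.83 = $5.8394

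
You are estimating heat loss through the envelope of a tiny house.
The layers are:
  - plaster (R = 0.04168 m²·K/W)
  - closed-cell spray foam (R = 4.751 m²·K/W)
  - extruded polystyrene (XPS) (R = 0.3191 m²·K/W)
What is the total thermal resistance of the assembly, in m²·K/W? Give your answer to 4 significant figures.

R_total = 0.04168 + 4.751 + 0.3191 = 5.1118 m²·K/W

5.112 m²·K/W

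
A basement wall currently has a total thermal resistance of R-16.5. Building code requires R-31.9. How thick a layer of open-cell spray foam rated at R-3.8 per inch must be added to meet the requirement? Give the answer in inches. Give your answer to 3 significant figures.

ΔR = 31.9 − 16.5 = 15.4 ft²·°F·h/BTU
L = ΔR / (R/in) = 15.4/3.8 = 4.053 in

4.05 in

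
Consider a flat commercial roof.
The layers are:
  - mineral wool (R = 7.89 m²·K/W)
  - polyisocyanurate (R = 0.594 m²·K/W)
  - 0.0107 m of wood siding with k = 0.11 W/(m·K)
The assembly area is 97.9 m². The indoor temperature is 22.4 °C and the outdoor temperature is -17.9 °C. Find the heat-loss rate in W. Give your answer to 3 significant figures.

0.0107/0.11 = 0.09727
R_total = 7.89 + 0.594 + 0.09727 = 8.581 m²·K/W
Q = A·ΔT/R = 97.9 × (22.4 − (-17.9)) / 8.581 = 459.8 W

460 W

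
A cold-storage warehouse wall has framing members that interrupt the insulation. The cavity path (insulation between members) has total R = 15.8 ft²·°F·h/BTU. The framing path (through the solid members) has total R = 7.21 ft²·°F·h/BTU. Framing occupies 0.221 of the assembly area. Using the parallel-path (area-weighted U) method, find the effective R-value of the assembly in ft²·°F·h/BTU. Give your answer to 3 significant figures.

12.5 ft²·°F·h/BTU

U_eff = 0.779/15.8 + 0.221/7.21 = 0.0493 + 0.03065 = 0.07996
R_eff = 1/U_eff = 12.51 ft²·°F·h/BTU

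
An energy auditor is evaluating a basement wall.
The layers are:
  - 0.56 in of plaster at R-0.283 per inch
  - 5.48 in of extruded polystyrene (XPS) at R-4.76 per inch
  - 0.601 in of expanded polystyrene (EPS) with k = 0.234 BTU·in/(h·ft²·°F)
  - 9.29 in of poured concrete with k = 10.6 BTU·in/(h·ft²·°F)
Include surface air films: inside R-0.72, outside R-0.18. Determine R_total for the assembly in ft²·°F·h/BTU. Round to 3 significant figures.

30.6 ft²·°F·h/BTU

0.56 × 0.283 = 0.1585
5.48 × 4.76 = 26.08
0.601/0.234 = 2.568
9.29/10.6 = 0.8764
R_total = 0.72 + 0.1585 + 26.08 + 2.568 + 0.8764 + 0.18 = 30.59 ft²·°F·h/BTU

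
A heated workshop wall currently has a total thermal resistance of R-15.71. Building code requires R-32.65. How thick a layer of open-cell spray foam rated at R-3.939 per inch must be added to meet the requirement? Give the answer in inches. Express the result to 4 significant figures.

4.301 in

ΔR = 32.65 − 15.71 = 16.94 ft²·°F·h/BTU
L = ΔR / (R/in) = 16.94/3.939 = 4.3006 in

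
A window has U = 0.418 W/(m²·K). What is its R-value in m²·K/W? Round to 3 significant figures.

R = 1/U = 1/0.418 = 2.392

2.39 m²·K/W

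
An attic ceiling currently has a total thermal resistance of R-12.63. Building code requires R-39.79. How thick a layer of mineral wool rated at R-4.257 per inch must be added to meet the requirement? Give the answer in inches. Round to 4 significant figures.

6.380 in

ΔR = 39.79 − 12.63 = 27.16 ft²·°F·h/BTU
L = ΔR / (R/in) = 27.16/4.257 = 6.3801 in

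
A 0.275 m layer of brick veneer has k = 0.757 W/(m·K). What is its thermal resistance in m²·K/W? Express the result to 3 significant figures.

R = L/k = 0.275/0.757 = 0.3633 m²·K/W

0.363 m²·K/W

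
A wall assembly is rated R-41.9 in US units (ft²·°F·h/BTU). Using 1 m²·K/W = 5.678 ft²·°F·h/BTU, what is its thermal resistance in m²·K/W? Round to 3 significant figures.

7.38 m²·K/W

R_SI = 41.9/5.678 = 7.379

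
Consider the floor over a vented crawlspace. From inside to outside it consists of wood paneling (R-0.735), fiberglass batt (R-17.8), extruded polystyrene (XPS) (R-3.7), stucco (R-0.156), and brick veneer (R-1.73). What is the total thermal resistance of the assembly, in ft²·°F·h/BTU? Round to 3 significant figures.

R_total = 0.735 + 17.8 + 3.7 + 0.156 + 1.73 = 24.12 ft²·°F·h/BTU

24.1 ft²·°F·h/BTU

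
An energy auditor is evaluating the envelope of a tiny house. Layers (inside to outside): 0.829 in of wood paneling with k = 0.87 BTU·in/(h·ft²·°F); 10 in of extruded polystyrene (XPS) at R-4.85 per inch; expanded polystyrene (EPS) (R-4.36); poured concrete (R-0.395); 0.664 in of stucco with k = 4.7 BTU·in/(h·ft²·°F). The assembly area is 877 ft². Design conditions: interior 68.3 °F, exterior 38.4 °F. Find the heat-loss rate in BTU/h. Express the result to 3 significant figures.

0.829/0.87 = 0.9529
10 × 4.85 = 48.5
0.664/4.7 = 0.1413
R_total = 0.9529 + 48.5 + 4.36 + 0.395 + 0.1413 = 54.35 ft²·°F·h/BTU
Q = A·ΔT/R = 877 × (68.3 − 38.4) / 54.35 = 482.5 BTU/h

482 BTU/h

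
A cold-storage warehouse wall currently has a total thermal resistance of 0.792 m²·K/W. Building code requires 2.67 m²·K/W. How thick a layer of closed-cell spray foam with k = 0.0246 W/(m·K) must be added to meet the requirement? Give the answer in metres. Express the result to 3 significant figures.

0.0462 m

ΔR = 2.67 − 0.792 = 1.878 m²·K/W
L = ΔR × k = 1.878 × 0.0246 = 0.0462 m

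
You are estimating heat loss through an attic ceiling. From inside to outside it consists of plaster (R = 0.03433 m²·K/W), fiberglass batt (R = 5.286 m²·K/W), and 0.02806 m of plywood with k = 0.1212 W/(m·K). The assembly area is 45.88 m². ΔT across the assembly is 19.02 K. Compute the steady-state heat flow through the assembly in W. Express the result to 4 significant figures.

157.2 W

0.02806/0.1212 = 0.23152
R_total = 0.03433 + 5.286 + 0.23152 = 5.5518 m²·K/W
Q = A·ΔT/R = 45.88 × 19.02 / 5.5518 = 157.18 W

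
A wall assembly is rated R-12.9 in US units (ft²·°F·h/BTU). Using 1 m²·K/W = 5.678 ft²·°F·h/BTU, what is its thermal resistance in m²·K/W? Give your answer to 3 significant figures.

2.27 m²·K/W

R_SI = 12.9/5.678 = 2.272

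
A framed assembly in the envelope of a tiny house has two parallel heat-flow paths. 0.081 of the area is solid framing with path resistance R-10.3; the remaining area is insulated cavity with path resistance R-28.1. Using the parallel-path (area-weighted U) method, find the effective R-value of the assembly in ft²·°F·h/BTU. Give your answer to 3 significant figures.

24.6 ft²·°F·h/BTU

U_eff = 0.919/28.1 + 0.081/10.3 = 0.0327 + 0.007864 = 0.04057
R_eff = 1/U_eff = 24.65 ft²·°F·h/BTU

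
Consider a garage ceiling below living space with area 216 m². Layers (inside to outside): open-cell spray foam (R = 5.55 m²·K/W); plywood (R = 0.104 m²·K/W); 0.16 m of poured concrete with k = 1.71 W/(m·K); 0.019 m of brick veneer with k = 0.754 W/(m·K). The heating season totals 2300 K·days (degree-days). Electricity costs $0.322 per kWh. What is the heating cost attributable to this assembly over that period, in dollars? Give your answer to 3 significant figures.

0.16/1.71 = 0.09357
0.019/0.754 = 0.0252
R_total = 5.55 + 0.104 + 0.09357 + 0.0252 = 5.773 m²·K/W
E = A × HDD × 24 / R / 1000 = 216 × 2300 × 24 / 5.773 / 1000 = 2065 kWh
Cost = 2065 × 0.322 = $665.1

665 dollars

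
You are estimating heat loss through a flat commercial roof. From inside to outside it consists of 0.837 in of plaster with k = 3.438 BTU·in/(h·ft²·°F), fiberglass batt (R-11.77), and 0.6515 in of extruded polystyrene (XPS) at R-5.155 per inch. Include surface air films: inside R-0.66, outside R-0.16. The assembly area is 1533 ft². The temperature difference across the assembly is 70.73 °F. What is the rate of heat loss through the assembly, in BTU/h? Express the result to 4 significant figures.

6696 BTU/h

0.837/3.438 = 0.24346
0.6515 × 5.155 = 3.3585
R_total = 0.66 + 0.24346 + 11.77 + 3.3585 + 0.16 = 16.192 ft²·°F·h/BTU
Q = A·ΔT/R = 1533 × 70.73 / 16.192 = 6696.5 BTU/h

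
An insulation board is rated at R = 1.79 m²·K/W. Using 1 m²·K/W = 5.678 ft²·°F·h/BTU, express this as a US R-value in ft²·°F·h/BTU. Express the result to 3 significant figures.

R_US = 1.79 × 5.678 = 10.16

10.2 ft²·°F·h/BTU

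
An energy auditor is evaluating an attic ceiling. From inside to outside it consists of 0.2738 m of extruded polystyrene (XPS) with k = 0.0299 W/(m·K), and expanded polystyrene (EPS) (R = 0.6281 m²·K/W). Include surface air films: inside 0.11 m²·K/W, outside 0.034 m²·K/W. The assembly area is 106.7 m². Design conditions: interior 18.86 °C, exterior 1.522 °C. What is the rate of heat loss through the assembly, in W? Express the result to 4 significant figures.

0.2738/0.0299 = 9.1572
R_total = 0.11 + 9.1572 + 0.6281 + 0.034 = 9.9293 m²·K/W
Q = A·ΔT/R = 106.7 × (18.86 − 1.522) / 9.9293 = 186.31 W

186.3 W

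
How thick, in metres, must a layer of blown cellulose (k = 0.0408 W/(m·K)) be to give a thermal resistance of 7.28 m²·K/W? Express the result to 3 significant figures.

L = R·k = 7.28 × 0.0408 = 0.297 m

0.297 m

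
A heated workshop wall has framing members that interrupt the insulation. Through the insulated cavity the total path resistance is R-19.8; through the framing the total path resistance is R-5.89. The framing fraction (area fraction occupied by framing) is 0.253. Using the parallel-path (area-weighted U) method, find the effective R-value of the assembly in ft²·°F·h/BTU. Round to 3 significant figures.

U_eff = 0.747/19.8 + 0.253/5.89 = 0.03773 + 0.04295 = 0.08068
R_eff = 1/U_eff = 12.39 ft²·°F·h/BTU

12.4 ft²·°F·h/BTU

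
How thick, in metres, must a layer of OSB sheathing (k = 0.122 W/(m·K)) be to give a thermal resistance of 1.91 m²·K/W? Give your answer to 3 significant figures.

L = R·k = 1.91 × 0.122 = 0.233 m

0.233 m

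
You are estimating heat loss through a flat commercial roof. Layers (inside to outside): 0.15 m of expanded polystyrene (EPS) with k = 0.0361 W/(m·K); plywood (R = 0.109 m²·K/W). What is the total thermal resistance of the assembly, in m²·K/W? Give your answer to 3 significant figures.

0.15/0.0361 = 4.155
R_total = 4.155 + 0.109 = 4.264 m²·K/W

4.26 m²·K/W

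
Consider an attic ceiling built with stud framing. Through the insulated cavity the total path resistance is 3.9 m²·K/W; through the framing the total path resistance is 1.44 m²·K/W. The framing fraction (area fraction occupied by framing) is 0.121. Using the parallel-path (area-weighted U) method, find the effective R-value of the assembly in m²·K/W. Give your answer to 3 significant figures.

3.23 m²·K/W

U_eff = 0.879/3.9 + 0.121/1.44 = 0.2254 + 0.08403 = 0.3094
R_eff = 1/U_eff = 3.232 m²·K/W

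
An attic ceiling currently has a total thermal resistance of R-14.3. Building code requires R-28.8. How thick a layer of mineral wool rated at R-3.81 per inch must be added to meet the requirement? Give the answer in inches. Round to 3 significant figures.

3.81 in

ΔR = 28.8 − 14.3 = 14.5 ft²·°F·h/BTU
L = ΔR / (R/in) = 14.5/3.81 = 3.806 in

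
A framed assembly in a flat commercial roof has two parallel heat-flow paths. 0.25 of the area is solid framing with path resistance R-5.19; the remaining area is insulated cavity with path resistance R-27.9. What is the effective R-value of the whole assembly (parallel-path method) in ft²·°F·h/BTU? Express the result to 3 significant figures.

13.3 ft²·°F·h/BTU

U_eff = 0.75/27.9 + 0.25/5.19 = 0.02688 + 0.04817 = 0.07505
R_eff = 1/U_eff = 13.32 ft²·°F·h/BTU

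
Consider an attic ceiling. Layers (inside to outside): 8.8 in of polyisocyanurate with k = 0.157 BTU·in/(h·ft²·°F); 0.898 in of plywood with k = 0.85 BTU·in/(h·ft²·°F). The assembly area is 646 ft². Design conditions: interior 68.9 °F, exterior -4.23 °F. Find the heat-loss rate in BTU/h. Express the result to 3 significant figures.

827 BTU/h

8.8/0.157 = 56.05
0.898/0.85 = 1.056
R_total = 56.05 + 1.056 = 57.11 ft²·°F·h/BTU
Q = A·ΔT/R = 646 × (68.9 − (-4.23)) / 57.11 = 827.2 BTU/h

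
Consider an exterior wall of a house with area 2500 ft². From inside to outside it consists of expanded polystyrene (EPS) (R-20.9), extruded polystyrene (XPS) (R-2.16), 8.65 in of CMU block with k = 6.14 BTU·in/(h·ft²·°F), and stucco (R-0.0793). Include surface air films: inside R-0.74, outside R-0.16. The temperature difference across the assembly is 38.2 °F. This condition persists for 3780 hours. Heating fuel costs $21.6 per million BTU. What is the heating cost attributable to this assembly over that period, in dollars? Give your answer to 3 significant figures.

8.65/6.14 = 1.409
R_total = 0.74 + 20.9 + 2.16 + 1.409 + 0.0793 + 0.16 = 25.45 ft²·°F·h/BTU
Q = 2500 × 38.2 / 25.45 = 3753 BTU/h
E = 3753 × 3780 = 14190000 BTU
Cost = 14190000/10⁶ × 21.6 = $306.4

306 dollars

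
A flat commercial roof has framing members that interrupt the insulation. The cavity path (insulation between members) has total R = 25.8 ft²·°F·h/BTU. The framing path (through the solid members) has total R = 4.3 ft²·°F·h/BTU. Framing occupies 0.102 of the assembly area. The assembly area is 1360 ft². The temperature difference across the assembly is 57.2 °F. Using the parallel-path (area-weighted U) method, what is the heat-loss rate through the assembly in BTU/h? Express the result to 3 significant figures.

4550 BTU/h

U_eff = 0.898/25.8 + 0.102/4.3 = 0.03481 + 0.02372 = 0.05853
R_eff = 1/U_eff = 17.09 ft²·°F·h/BTU
Q = 1360 × 57.2 / 17.09 = 4553 BTU/h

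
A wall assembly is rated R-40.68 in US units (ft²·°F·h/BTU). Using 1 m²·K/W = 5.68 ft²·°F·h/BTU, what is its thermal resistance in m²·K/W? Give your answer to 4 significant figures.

R_SI = 40.68/5.68 = 7.162

7.162 m²·K/W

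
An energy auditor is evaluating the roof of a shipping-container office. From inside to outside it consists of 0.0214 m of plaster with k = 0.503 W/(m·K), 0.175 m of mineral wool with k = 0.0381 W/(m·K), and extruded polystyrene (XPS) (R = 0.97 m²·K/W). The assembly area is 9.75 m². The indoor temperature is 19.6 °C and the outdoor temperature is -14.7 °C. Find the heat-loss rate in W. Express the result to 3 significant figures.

0.0214/0.503 = 0.04254
0.175/0.0381 = 4.593
R_total = 0.04254 + 4.593 + 0.97 = 5.606 m²·K/W
Q = A·ΔT/R = 9.75 × (19.6 − (-14.7)) / 5.606 = 59.66 W

59.7 W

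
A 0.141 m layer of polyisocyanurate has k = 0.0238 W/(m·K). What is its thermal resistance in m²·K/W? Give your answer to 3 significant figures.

R = L/k = 0.141/0.0238 = 5.924 m²·K/W

5.92 m²·K/W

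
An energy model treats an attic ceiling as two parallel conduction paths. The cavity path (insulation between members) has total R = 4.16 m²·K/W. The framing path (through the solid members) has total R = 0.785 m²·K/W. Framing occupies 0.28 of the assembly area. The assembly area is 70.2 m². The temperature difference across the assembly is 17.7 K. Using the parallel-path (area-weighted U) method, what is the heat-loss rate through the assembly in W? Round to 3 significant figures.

658 W

U_eff = 0.72/4.16 + 0.28/0.785 = 0.1731 + 0.3567 = 0.5298
R_eff = 1/U_eff = 1.888 m²·K/W
Q = 70.2 × 17.7 / 1.888 = 658.3 W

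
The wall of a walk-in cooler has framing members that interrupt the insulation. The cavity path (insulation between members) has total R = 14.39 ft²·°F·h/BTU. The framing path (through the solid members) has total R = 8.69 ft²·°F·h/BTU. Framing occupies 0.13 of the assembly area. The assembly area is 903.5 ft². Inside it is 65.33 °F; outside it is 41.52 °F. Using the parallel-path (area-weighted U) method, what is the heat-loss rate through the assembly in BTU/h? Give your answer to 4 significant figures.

1622 BTU/h

U_eff = 0.87/14.39 + 0.13/8.69 = 0.060459 + 0.01496 = 0.075418
R_eff = 1/U_eff = 13.259 ft²·°F·h/BTU
Q = 903.5 × (65.33 − 41.52) / 13.259 = 1622.4 BTU/h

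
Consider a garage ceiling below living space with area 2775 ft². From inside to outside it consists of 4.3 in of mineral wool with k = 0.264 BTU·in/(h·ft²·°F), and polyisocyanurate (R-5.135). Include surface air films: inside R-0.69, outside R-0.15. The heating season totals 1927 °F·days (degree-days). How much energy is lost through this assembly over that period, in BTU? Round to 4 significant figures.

5765000 BTU

4.3/0.264 = 16.288
R_total = 0.69 + 16.288 + 5.135 + 0.15 = 22.263 ft²·°F·h/BTU
E = A × HDD × 24 / R = 2775 × 1927 × 24 / 22.263 = 5764700 BTU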